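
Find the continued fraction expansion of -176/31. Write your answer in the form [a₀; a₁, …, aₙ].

-176 = -6·31 + 10, so a_0 = -6
31 = 3·10 + 1, so a_1 = 3
10 = 10·1 + 0, so a_2 = 10

[-6; 3, 10]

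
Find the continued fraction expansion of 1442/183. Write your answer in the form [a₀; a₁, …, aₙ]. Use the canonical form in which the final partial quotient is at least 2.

1442 = 7·183 + 161, so a_0 = 7
183 = 1·161 + 22, so a_1 = 1
161 = 7·22 + 7, so a_2 = 7
22 = 3·7 + 1, so a_3 = 3
7 = 7·1 + 0, so a_4 = 7

[7; 1, 7, 3, 7]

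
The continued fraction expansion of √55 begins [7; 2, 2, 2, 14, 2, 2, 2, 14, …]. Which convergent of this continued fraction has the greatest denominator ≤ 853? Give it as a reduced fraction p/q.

a_0 = 7: 7/1  (≤ bound)
a_1 = 2: 15/2  (≤ bound)
a_2 = 2: 37/5  (≤ bound)
a_3 = 2: 89/12  (≤ bound)
a_4 = 14: 1283/173  (≤ bound)
a_5 = 2: 2655/358  (≤ bound)
a_6 = 2: 6593/889  (> 853, stop)

2655/358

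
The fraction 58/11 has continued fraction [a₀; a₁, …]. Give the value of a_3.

⌊58/11⌋ = 5, remainder 3
⌊11/3⌋ = 3, remainder 2
⌊3/2⌋ = 1, remainder 1
⌊2/1⌋ = 2, remainder 0

2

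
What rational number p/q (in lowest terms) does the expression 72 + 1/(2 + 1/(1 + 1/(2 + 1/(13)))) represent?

Start with 13.
2 + 1/(13/1) = 2 + 1/13 = 27/13
1 + 1/(27/13) = 1 + 13/27 = 40/27
2 + 1/(40/27) = 2 + 27/40 = 107/40
72 + 1/(107/40) = 72 + 40/107 = 7744/107

7744/107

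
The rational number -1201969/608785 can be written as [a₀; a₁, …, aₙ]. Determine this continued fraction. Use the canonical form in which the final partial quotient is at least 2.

[-2; 39, 45, 11, 6, 5]

Run the Euclidean algorithm, recording each quotient:
⌊-1201969/608785⌋ = -2, remainder 15601
⌊608785/15601⌋ = 39, remainder 346
⌊15601/346⌋ = 45, remainder 31
⌊346/31⌋ = 11, remainder 5
⌊31/5⌋ = 6, remainder 1
⌊5/1⌋ = 5, remainder 0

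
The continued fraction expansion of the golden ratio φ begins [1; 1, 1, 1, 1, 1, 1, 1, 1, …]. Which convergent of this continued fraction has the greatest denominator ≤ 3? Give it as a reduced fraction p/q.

a_0 = 1: 1/1  (≤ bound)
a_1 = 1: 2/1  (≤ bound)
a_2 = 1: 3/2  (≤ bound)
a_3 = 1: 5/3  (≤ bound)
a_4 = 1: 8/5  (> 3, stop)

5/3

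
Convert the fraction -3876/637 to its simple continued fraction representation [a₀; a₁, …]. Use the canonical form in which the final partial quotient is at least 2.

[-7; 1, 10, 1, 3, 1, 10]

-3876 ÷ 637 → quotient -7, remainder 583
637 ÷ 583 → quotient 1, remainder 54
583 ÷ 54 → quotient 10, remainder 43
54 ÷ 43 → quotient 1, remainder 11
43 ÷ 11 → quotient 3, remainder 10
11 ÷ 10 → quotient 1, remainder 1
10 ÷ 1 → quotient 10, remainder 0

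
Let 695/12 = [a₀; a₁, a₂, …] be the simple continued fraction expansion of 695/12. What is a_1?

1

Repeatedly divide and take the remainder:
695 = 57·12 + 11, so a_0 = 57
12 = 1·11 + 1, so a_1 = 1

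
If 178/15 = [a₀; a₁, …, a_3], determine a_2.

⌊178/15⌋ = 11, remainder 13
⌊15/13⌋ = 1, remainder 2
⌊13/2⌋ = 6, remainder 1

6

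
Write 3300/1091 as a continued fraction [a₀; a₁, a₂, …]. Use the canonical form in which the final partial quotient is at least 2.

[3; 40, 2, 2, 5]

3300 ÷ 1091 → quotient 3, remainder 27
1091 ÷ 27 → quotient 40, remainder 11
27 ÷ 11 → quotient 2, remainder 5
11 ÷ 5 → quotient 2, remainder 1
5 ÷ 1 → quotient 5, remainder 0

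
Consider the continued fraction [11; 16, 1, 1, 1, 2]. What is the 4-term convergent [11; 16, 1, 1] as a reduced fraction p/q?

a_0 = 11: 11/1
a_1 = 16: 177/16
a_2 = 1: 188/17
a_3 = 1: 365/33

365/33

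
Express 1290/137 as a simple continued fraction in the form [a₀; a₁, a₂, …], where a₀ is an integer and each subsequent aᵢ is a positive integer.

⌊1290/137⌋ = 9, remainder 57
⌊137/57⌋ = 2, remainder 23
⌊57/23⌋ = 2, remainder 11
⌊23/11⌋ = 2, remainder 1
⌊11/1⌋ = 11, remainder 0

[9; 2, 2, 2, 11]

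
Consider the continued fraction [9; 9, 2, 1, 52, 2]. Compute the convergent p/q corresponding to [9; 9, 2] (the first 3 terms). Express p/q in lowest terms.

Start with 2.
9 + 1/(2/1) = 9 + 1/2 = 19/2
9 + 1/(19/2) = 9 + 2/19 = 173/19

173/19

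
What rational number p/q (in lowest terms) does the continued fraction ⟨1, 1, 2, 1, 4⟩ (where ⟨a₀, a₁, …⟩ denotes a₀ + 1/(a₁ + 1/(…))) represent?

Starting at the tail and folding back:
Start with 4.
1 + 1/(4/1) = 1 + 1/4 = 5/4
2 + 1/(5/4) = 2 + 4/5 = 14/5
1 + 1/(14/5) = 1 + 5/14 = 19/14
1 + 1/(19/14) = 1 + 14/19 = 33/19

33/19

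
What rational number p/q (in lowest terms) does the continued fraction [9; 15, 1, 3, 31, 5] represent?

Start with 5.
31 + 1/(5/1) = 31 + 1/5 = 156/5
3 + 1/(156/5) = 3 + 5/156 = 473/156
1 + 1/(473/156) = 1 + 156/473 = 629/473
15 + 1/(629/473) = 15 + 473/629 = 9908/629
9 + 1/(9908/629) = 9 + 629/9908 = 89801/9908

89801/9908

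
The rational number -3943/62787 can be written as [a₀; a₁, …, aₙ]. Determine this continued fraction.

[-1; 1, 14, 1, 12, 10, 30]

-3943 = -1·62787 + 58844, so a_0 = -1
62787 = 1·58844 + 3943, so a_1 = 1
58844 = 14·3943 + 3642, so a_2 = 14
3943 = 1·3642 + 301, so a_3 = 1
3642 = 12·301 + 30, so a_4 = 12
301 = 10·30 + 1, so a_5 = 10
30 = 30·1 + 0, so a_6 = 30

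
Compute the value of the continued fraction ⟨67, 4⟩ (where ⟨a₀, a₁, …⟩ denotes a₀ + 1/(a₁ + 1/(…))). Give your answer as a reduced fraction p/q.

269/4

Collapse the nested fraction from the inside out:
Start with 4.
67 + 1/(4/1) = 67 + 1/4 = 269/4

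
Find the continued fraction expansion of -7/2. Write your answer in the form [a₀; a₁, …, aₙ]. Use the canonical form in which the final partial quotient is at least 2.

[-4; 2]

⌊-7/2⌋ = -4, remainder 1
⌊2/1⌋ = 2, remainder 0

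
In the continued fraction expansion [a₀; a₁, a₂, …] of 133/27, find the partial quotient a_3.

2

⌊133/27⌋ = 4, remainder 25
⌊27/25⌋ = 1, remainder 2
⌊25/2⌋ = 12, remainder 1
⌊2/1⌋ = 2, remainder 0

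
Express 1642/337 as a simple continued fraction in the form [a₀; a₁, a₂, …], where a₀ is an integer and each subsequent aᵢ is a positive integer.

1642 ÷ 337 → quotient 4, remainder 294
337 ÷ 294 → quotient 1, remainder 43
294 ÷ 43 → quotient 6, remainder 36
43 ÷ 36 → quotient 1, remainder 7
36 ÷ 7 → quotient 5, remainder 1
7 ÷ 1 → quotient 7, remainder 0

[4; 1, 6, 1, 5, 7]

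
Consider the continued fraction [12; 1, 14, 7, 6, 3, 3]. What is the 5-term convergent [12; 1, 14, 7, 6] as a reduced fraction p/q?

Starting at the tail and folding back:
Start with 6.
7 + 1/(6/1) = 7 + 1/6 = 43/6
14 + 1/(43/6) = 14 + 6/43 = 608/43
1 + 1/(608/43) = 1 + 43/608 = 651/608
12 + 1/(651/608) = 12 + 608/651 = 8420/651

8420/651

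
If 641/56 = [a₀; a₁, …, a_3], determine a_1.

Apply division with remainder until the remainder is 0:
⌊641/56⌋ = 11, remainder 25
⌊56/25⌋ = 2, remainder 6

2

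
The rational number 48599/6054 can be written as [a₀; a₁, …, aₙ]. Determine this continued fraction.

48599 ÷ 6054 → quotient 8, remainder 167
6054 ÷ 167 → quotient 36, remainder 42
167 ÷ 42 → quotient 3, remainder 41
42 ÷ 41 → quotient 1, remainder 1
41 ÷ 1 → quotient 41, remainder 0

[8; 36, 3, 1, 41]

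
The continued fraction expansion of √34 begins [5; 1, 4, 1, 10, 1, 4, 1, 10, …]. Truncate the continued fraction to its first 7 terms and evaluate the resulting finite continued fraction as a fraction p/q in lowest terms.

2035/349

Work from the innermost term outward:
Start with 4.
1 + 1/(4/1) = 1 + 1/4 = 5/4
10 + 1/(5/4) = 10 + 4/5 = 54/5
1 + 1/(54/5) = 1 + 5/54 = 59/54
4 + 1/(59/54) = 4 + 54/59 = 290/59
1 + 1/(290/59) = 1 + 59/290 = 349/290
5 + 1/(349/290) = 5 + 290/349 = 2035/349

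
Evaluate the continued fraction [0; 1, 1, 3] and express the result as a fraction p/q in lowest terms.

Start with 3.
1 + 1/(3/1) = 1 + 1/3 = 4/3
1 + 1/(4/3) = 1 + 3/4 = 7/4
0 + 1/(7/4) = 0 + 4/7 = 4/7

4/7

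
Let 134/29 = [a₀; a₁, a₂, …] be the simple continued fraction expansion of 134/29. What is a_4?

1

134 ÷ 29 → quotient 4, remainder 18
29 ÷ 18 → quotient 1, remainder 11
18 ÷ 11 → quotient 1, remainder 7
11 ÷ 7 → quotient 1, remainder 4
7 ÷ 4 → quotient 1, remainder 3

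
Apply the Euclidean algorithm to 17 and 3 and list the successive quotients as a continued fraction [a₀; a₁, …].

[5; 1, 2]

Run the Euclidean algorithm, recording each quotient:
17 = 5·3 + 2, so a_0 = 5
3 = 1·2 + 1, so a_1 = 1
2 = 2·1 + 0, so a_2 = 2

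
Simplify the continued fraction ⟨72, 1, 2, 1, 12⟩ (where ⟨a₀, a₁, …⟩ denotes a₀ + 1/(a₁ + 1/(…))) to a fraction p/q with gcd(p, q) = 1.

3710/51

Starting at the tail and folding back:
Start with 12.
1 + 1/(12/1) = 1 + 1/12 = 13/12
2 + 1/(13/12) = 2 + 12/13 = 38/13
1 + 1/(38/13) = 1 + 13/38 = 51/38
72 + 1/(51/38) = 72 + 38/51 = 3710/51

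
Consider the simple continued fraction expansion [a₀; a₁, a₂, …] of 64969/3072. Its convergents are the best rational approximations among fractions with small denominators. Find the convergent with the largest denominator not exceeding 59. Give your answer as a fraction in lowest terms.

994/47

a_0 = 21: 21/1  (≤ bound)
a_1 = 6: 127/6  (≤ bound)
a_2 = 1: 148/7  (≤ bound)
a_3 = 2: 423/20  (≤ bound)
a_4 = 1: 571/27  (≤ bound)
a_5 = 1: 994/47  (≤ bound)
a_6 = 2: 2559/121  (> 59, stop)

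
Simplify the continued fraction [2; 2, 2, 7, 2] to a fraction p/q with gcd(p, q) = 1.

Collapse the nested fraction from the inside out:
Start with 2.
7 + 1/(2/1) = 7 + 1/2 = 15/2
2 + 1/(15/2) = 2 + 2/15 = 32/15
2 + 1/(32/15) = 2 + 15/32 = 79/32
2 + 1/(79/32) = 2 + 32/79 = 190/79

190/79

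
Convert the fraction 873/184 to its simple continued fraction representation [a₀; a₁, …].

[4; 1, 2, 1, 10, 1, 3]

Run the Euclidean algorithm, recording each quotient:
⌊873/184⌋ = 4, remainder 137
⌊184/137⌋ = 1, remainder 47
⌊137/47⌋ = 2, remainder 43
⌊47/43⌋ = 1, remainder 4
⌊43/4⌋ = 10, remainder 3
⌊4/3⌋ = 1, remainder 1
⌊3/1⌋ = 3, remainder 0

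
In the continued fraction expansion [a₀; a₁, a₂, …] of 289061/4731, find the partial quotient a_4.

289061 ÷ 4731 → quotient 61, remainder 470
4731 ÷ 470 → quotient 10, remainder 31
470 ÷ 31 → quotient 15, remainder 5
31 ÷ 5 → quotient 6, remainder 1
5 ÷ 1 → quotient 5, remainder 0

5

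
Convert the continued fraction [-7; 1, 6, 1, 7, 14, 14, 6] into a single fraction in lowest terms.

a_0 = -7: -7/1
a_1 = 1: -6/1
a_2 = 6: -43/7
a_3 = 1: -49/8
a_4 = 7: -386/63
a_5 = 14: -5453/890
a_6 = 14: -76728/12523
a_7 = 6: -465821/76028

-465821/76028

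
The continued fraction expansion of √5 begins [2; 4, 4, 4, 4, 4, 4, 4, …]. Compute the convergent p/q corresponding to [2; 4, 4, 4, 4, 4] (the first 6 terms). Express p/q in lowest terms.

a_0 = 2: 2/1
a_1 = 4: 9/4
a_2 = 4: 38/17
a_3 = 4: 161/72
a_4 = 4: 682/305
a_5 = 4: 2889/1292

2889/1292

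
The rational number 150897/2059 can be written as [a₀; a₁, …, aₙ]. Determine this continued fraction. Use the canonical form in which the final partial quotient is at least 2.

[73; 3, 2, 24, 12]

150897 ÷ 2059 → quotient 73, remainder 590
2059 ÷ 590 → quotient 3, remainder 289
590 ÷ 289 → quotient 2, remainder 12
289 ÷ 12 → quotient 24, remainder 1
12 ÷ 1 → quotient 12, remainder 0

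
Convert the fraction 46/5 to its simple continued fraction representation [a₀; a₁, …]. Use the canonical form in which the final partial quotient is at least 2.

46 = 9·5 + 1, so a_0 = 9
5 = 5·1 + 0, so a_1 = 5

[9; 5]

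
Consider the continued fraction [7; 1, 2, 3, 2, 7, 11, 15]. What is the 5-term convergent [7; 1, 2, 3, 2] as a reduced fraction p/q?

177/23

Start with 2.
3 + 1/(2/1) = 3 + 1/2 = 7/2
2 + 1/(7/2) = 2 + 2/7 = 16/7
1 + 1/(16/7) = 1 + 7/16 = 23/16
7 + 1/(23/16) = 7 + 16/23 = 177/23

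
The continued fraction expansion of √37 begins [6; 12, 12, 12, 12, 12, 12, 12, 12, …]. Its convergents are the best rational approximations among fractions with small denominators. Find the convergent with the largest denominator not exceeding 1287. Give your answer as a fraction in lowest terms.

a_0 = 6: 6/1  (≤ bound)
a_1 = 12: 73/12  (≤ bound)
a_2 = 12: 882/145  (≤ bound)
a_3 = 12: 10657/1752  (> 1287, stop)

882/145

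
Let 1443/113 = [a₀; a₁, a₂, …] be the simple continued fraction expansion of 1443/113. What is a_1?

1

Repeatedly divide and take the remainder:
1443 ÷ 113 → quotient 12, remainder 87
113 ÷ 87 → quotient 1, remainder 26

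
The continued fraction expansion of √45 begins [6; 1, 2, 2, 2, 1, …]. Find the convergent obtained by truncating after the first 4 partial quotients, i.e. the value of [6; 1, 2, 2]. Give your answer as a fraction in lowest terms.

a_0 = 6: 6/1
a_1 = 1: 7/1
a_2 = 2: 20/3
a_3 = 2: 47/7

47/7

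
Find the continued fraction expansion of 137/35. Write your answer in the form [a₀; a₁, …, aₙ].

137 ÷ 35 → quotient 3, remainder 32
35 ÷ 32 → quotient 1, remainder 3
32 ÷ 3 → quotient 10, remainder 2
3 ÷ 2 → quotient 1, remainder 1
2 ÷ 1 → quotient 2, remainder 0

[3; 1, 10, 1, 2]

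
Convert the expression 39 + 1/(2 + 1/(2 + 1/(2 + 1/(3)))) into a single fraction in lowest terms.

1616/41

Work from the innermost term outward:
Start with 3.
2 + 1/(3/1) = 2 + 1/3 = 7/3
2 + 1/(7/3) = 2 + 3/7 = 17/7
2 + 1/(17/7) = 2 + 7/17 = 41/17
39 + 1/(41/17) = 39 + 17/41 = 1616/41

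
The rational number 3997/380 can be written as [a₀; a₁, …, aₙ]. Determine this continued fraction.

Repeatedly divide and take the remainder:
⌊3997/380⌋ = 10, remainder 197
⌊380/197⌋ = 1, remainder 183
⌊197/183⌋ = 1, remainder 14
⌊183/14⌋ = 13, remainder 1
⌊14/1⌋ = 14, remainder 0

[10; 1, 1, 13, 14]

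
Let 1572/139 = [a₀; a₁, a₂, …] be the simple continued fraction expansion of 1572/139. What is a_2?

4

⌊1572/139⌋ = 11, remainder 43
⌊139/43⌋ = 3, remainder 10
⌊43/10⌋ = 4, remainder 3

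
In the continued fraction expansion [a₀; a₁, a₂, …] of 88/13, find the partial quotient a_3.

3

Apply division with remainder until the remainder is 0:
88 = 6·13 + 10, so a_0 = 6
13 = 1·10 + 3, so a_1 = 1
10 = 3·3 + 1, so a_2 = 3
3 = 3·1 + 0, so a_3 = 3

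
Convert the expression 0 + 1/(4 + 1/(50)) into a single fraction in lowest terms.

a_0 = 0: 0/1
a_1 = 4: 1/4
a_2 = 50: 50/201

50/201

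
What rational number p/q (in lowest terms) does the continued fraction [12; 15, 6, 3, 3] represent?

Start with 3.
3 + 1/(3/1) = 3 + 1/3 = 10/3
6 + 1/(10/3) = 6 + 3/10 = 63/10
15 + 1/(63/10) = 15 + 10/63 = 955/63
12 + 1/(955/63) = 12 + 63/955 = 11523/955

11523/955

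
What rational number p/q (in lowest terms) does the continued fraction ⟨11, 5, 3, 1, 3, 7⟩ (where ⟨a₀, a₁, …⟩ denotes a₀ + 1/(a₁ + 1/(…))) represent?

a_0 = 11: 11/1
a_1 = 5: 56/5
a_2 = 3: 179/16
a_3 = 1: 235/21
a_4 = 3: 884/79
a_5 = 7: 6423/574

6423/574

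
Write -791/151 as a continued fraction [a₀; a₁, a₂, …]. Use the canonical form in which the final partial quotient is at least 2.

[-6; 1, 3, 5, 7]

-791 = -6·151 + 115, so a_0 = -6
151 = 1·115 + 36, so a_1 = 1
115 = 3·36 + 7, so a_2 = 3
36 = 5·7 + 1, so a_3 = 5
7 = 7·1 + 0, so a_4 = 7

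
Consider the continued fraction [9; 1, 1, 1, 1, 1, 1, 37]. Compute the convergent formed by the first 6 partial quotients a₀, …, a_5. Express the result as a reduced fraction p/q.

77/8

Starting at the tail and folding back:
Start with 1.
1 + 1/(1/1) = 1 + 1/1 = 2/1
1 + 1/(2/1) = 1 + 1/2 = 3/2
1 + 1/(3/2) = 1 + 2/3 = 5/3
1 + 1/(5/3) = 1 + 3/5 = 8/5
9 + 1/(8/5) = 9 + 5/8 = 77/8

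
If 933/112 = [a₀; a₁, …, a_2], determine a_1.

933 ÷ 112 → quotient 8, remainder 37
112 ÷ 37 → quotient 3, remainder 1

3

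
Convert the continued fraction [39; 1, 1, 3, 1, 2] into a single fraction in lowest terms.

989/25

Start with 2.
1 + 1/(2/1) = 1 + 1/2 = 3/2
3 + 1/(3/2) = 3 + 2/3 = 11/3
1 + 1/(11/3) = 1 + 3/11 = 14/11
1 + 1/(14/11) = 1 + 11/14 = 25/14
39 + 1/(25/14) = 39 + 14/25 = 989/25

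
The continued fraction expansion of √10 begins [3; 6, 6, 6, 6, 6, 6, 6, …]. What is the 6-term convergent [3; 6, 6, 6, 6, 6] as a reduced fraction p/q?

Compute successive convergents:
a_0 = 3: 3/1
a_1 = 6: 19/6
a_2 = 6: 117/37
a_3 = 6: 721/228
a_4 = 6: 4443/1405
a_5 = 6: 27379/8658

27379/8658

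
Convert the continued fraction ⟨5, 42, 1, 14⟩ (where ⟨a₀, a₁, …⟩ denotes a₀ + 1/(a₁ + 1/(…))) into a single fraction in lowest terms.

Start with 14.
1 + 1/(14/1) = 1 + 1/14 = 15/14
42 + 1/(15/14) = 42 + 14/15 = 644/15
5 + 1/(644/15) = 5 + 15/644 = 3235/644

3235/644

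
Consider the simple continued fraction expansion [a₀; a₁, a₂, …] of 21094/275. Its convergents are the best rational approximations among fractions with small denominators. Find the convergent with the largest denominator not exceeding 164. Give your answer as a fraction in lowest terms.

9895/129

a_0 = 76: 76/1  (≤ bound)
a_1 = 1: 77/1  (≤ bound)
a_2 = 2: 230/3  (≤ bound)
a_3 = 2: 537/7  (≤ bound)
a_4 = 1: 767/10  (≤ bound)
a_5 = 1: 1304/17  (≤ bound)
a_6 = 7: 9895/129  (≤ bound)
a_7 = 2: 21094/275  (> 164, stop)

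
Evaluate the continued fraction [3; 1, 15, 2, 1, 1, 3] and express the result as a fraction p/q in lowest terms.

Start with 3.
1 + 1/(3/1) = 1 + 1/3 = 4/3
1 + 1/(4/3) = 1 + 3/4 = 7/4
2 + 1/(7/4) = 2 + 4/7 = 18/7
15 + 1/(18/7) = 15 + 7/18 = 277/18
1 + 1/(277/18) = 1 + 18/277 = 295/277
3 + 1/(295/277) = 3 + 277/295 = 1162/295

1162/295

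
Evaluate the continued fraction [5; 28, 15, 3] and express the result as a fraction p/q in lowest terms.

6501/1291

Start with 3.
15 + 1/(3/1) = 15 + 1/3 = 46/3
28 + 1/(46/3) = 28 + 3/46 = 1291/46
5 + 1/(1291/46) = 5 + 46/1291 = 6501/1291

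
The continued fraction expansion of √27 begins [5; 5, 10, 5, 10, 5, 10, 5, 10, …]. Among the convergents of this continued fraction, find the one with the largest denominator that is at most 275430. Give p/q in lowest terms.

List convergents until the denominator exceeds the bound:
a_0 = 5: 5/1  (≤ bound)
a_1 = 5: 26/5  (≤ bound)
a_2 = 10: 265/51  (≤ bound)
a_3 = 5: 1351/260  (≤ bound)
a_4 = 10: 13775/2651  (≤ bound)
a_5 = 5: 70226/13515  (≤ bound)
a_6 = 10: 716035/137801  (≤ bound)
a_7 = 5: 3650401/702520  (> 275430, stop)

716035/137801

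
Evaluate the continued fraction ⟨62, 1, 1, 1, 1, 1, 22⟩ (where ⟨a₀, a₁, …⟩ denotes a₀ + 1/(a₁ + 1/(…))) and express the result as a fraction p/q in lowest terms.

11335/181

Start with 22.
1 + 1/(22/1) = 1 + 1/22 = 23/22
1 + 1/(23/22) = 1 + 22/23 = 45/23
1 + 1/(45/23) = 1 + 23/45 = 68/45
1 + 1/(68/45) = 1 + 45/68 = 113/68
1 + 1/(113/68) = 1 + 68/113 = 181/113
62 + 1/(181/113) = 62 + 113/181 = 11335/181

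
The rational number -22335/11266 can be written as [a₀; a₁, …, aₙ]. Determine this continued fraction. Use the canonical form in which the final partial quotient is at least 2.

[-2; 57, 5, 3, 12]

Repeatedly divide and take the remainder:
-22335 ÷ 11266 → quotient -2, remainder 197
11266 ÷ 197 → quotient 57, remainder 37
197 ÷ 37 → quotient 5, remainder 12
37 ÷ 12 → quotient 3, remainder 1
12 ÷ 1 → quotient 12, remainder 0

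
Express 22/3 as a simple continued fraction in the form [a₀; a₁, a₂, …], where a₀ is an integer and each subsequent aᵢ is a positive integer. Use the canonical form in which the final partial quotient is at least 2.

Repeatedly divide and take the remainder:
22 ÷ 3 → quotient 7, remainder 1
3 ÷ 1 → quotient 3, remainder 0

[7; 3]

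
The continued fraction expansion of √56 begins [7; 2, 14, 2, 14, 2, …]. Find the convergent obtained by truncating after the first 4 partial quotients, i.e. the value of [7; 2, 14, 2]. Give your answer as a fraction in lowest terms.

Starting at the tail and folding back:
Start with 2.
14 + 1/(2/1) = 14 + 1/2 = 29/2
2 + 1/(29/2) = 2 + 2/29 = 60/29
7 + 1/(60/29) = 7 + 29/60 = 449/60

449/60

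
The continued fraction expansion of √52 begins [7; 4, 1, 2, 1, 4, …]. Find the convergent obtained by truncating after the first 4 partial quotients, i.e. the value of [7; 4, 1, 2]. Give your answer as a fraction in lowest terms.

Work from the innermost term outward:
Start with 2.
1 + 1/(2/1) = 1 + 1/2 = 3/2
4 + 1/(3/2) = 4 + 2/3 = 14/3
7 + 1/(14/3) = 7 + 3/14 = 101/14

101/14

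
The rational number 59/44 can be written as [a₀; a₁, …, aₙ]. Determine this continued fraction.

[1; 2, 1, 14]

59 ÷ 44 → quotient 1, remainder 15
44 ÷ 15 → quotient 2, remainder 14
15 ÷ 14 → quotient 1, remainder 1
14 ÷ 1 → quotient 14, remainder 0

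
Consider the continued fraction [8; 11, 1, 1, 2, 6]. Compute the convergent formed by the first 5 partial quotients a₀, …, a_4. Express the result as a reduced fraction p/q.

469/58

Start with 2.
1 + 1/(2/1) = 1 + 1/2 = 3/2
1 + 1/(3/2) = 1 + 2/3 = 5/3
11 + 1/(5/3) = 11 + 3/5 = 58/5
8 + 1/(58/5) = 8 + 5/58 = 469/58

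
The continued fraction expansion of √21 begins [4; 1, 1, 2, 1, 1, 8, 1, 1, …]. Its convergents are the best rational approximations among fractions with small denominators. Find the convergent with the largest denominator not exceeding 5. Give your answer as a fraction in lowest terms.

a_0 = 4: 4/1  (≤ bound)
a_1 = 1: 5/1  (≤ bound)
a_2 = 1: 9/2  (≤ bound)
a_3 = 2: 23/5  (≤ bound)
a_4 = 1: 32/7  (> 5, stop)

23/5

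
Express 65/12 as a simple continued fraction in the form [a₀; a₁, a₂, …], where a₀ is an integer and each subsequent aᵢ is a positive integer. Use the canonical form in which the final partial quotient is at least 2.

[5; 2, 2, 2]

Repeatedly divide and take the remainder:
⌊65/12⌋ = 5, remainder 5
⌊12/5⌋ = 2, remainder 2
⌊5/2⌋ = 2, remainder 1
⌊2/1⌋ = 2, remainder 0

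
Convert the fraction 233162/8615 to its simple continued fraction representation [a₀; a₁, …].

Run the Euclidean algorithm, recording each quotient:
⌊233162/8615⌋ = 27, remainder 557
⌊8615/557⌋ = 15, remainder 260
⌊557/260⌋ = 2, remainder 37
⌊260/37⌋ = 7, remainder 1
⌊37/1⌋ = 37, remainder 0

[27; 15, 2, 7, 37]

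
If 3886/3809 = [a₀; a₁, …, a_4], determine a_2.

3886 ÷ 3809 → quotient 1, remainder 77
3809 ÷ 77 → quotient 49, remainder 36
77 ÷ 36 → quotient 2, remainder 5

2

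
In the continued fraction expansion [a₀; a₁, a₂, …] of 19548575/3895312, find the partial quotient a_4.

5

Run the Euclidean algorithm, recording each quotient:
19548575 ÷ 3895312 → quotient 5, remainder 72015
3895312 ÷ 72015 → quotient 54, remainder 6502
72015 ÷ 6502 → quotient 11, remainder 493
6502 ÷ 493 → quotient 13, remainder 93
493 ÷ 93 → quotient 5, remainder 28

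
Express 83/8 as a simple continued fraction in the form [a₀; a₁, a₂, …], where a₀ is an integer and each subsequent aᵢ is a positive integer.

83 = 10·8 + 3, so a_0 = 10
8 = 2·3 + 2, so a_1 = 2
3 = 1·2 + 1, so a_2 = 1
2 = 2·1 + 0, so a_3 = 2

[10; 2, 1, 2]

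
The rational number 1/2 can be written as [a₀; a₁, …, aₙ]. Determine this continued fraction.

⌊1/2⌋ = 0, remainder 1
⌊2/1⌋ = 2, remainder 0

[0; 2]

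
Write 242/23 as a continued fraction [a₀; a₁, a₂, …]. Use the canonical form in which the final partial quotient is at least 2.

[10; 1, 1, 11]

242 ÷ 23 → quotient 10, remainder 12
23 ÷ 12 → quotient 1, remainder 11
12 ÷ 11 → quotient 1, remainder 1
11 ÷ 1 → quotient 11, remainder 0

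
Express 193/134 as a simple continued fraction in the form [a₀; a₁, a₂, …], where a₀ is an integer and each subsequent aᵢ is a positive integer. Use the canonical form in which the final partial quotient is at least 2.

Run the Euclidean algorithm, recording each quotient:
193 = 1·134 + 59, so a_0 = 1
134 = 2·59 + 16, so a_1 = 2
59 = 3·16 + 11, so a_2 = 3
16 = 1·11 + 5, so a_3 = 1
11 = 2·5 + 1, so a_4 = 2
5 = 5·1 + 0, so a_5 = 5

[1; 2, 3, 1, 2, 5]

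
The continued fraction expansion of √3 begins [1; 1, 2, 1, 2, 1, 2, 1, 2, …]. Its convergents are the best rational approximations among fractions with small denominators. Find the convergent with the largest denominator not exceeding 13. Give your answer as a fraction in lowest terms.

a_0 = 1: 1/1  (≤ bound)
a_1 = 1: 2/1  (≤ bound)
a_2 = 2: 5/3  (≤ bound)
a_3 = 1: 7/4  (≤ bound)
a_4 = 2: 19/11  (≤ bound)
a_5 = 1: 26/15  (> 13, stop)

19/11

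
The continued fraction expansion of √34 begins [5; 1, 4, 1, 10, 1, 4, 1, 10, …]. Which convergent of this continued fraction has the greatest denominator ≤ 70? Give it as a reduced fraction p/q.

379/65

a_0 = 5: 5/1  (≤ bound)
a_1 = 1: 6/1  (≤ bound)
a_2 = 4: 29/5  (≤ bound)
a_3 = 1: 35/6  (≤ bound)
a_4 = 10: 379/65  (≤ bound)
a_5 = 1: 414/71  (> 70, stop)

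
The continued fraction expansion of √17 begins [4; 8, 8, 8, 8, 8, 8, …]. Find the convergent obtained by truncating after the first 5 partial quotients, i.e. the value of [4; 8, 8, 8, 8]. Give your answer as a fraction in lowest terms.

a_0 = 4: 4/1
a_1 = 8: 33/8
a_2 = 8: 268/65
a_3 = 8: 2177/528
a_4 = 8: 17684/4289

17684/4289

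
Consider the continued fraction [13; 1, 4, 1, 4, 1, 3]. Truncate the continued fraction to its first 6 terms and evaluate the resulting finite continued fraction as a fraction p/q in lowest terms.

484/35

Starting at the tail and folding back:
Start with 1.
4 + 1/(1/1) = 4 + 1/1 = 5/1
1 + 1/(5/1) = 1 + 1/5 = 6/5
4 + 1/(6/5) = 4 + 5/6 = 29/6
1 + 1/(29/6) = 1 + 6/29 = 35/29
13 + 1/(35/29) = 13 + 29/35 = 484/35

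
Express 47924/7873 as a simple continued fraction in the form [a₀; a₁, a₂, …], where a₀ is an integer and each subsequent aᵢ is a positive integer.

Run the Euclidean algorithm, recording each quotient:
⌊47924/7873⌋ = 6, remainder 686
⌊7873/686⌋ = 11, remainder 327
⌊686/327⌋ = 2, remainder 32
⌊327/32⌋ = 10, remainder 7
⌊32/7⌋ = 4, remainder 4
⌊7/4⌋ = 1, remainder 3
⌊4/3⌋ = 1, remainder 1
⌊3/1⌋ = 3, remainder 0

[6; 11, 2, 10, 4, 1, 1, 3]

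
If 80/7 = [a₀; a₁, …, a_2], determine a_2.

3

Run the Euclidean algorithm, recording each quotient:
80 ÷ 7 → quotient 11, remainder 3
7 ÷ 3 → quotient 2, remainder 1
3 ÷ 1 → quotient 3, remainder 0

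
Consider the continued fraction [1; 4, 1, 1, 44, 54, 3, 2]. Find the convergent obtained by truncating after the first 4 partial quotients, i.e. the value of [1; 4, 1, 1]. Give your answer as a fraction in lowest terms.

11/9

Use the convergent recurrence hₖ = aₖ·hₖ₋₁ + hₖ₋₂ (and likewise for the denominators kₖ):
a_0 = 1: 1/1
a_1 = 4: 5/4
a_2 = 1: 6/5
a_3 = 1: 11/9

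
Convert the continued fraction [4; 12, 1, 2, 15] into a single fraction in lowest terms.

a_0 = 4: 4/1
a_1 = 12: 49/12
a_2 = 1: 53/13
a_3 = 2: 155/38
a_4 = 15: 2378/583

2378/583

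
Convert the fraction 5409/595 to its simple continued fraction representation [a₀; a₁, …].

5409 ÷ 595 → quotient 9, remainder 54
595 ÷ 54 → quotient 11, remainder 1
54 ÷ 1 → quotient 54, remainder 0

[9; 11, 54]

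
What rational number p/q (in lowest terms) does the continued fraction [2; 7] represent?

Work from the innermost term outward:
Start with 7.
2 + 1/(7/1) = 2 + 1/7 = 15/7

15/7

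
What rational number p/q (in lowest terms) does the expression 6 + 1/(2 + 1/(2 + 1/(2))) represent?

77/12

Start with 2.
2 + 1/(2/1) = 2 + 1/2 = 5/2
2 + 1/(5/2) = 2 + 2/5 = 12/5
6 + 1/(12/5) = 6 + 5/12 = 77/12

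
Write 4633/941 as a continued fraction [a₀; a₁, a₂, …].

Apply division with remainder until the remainder is 0:
4633 ÷ 941 → quotient 4, remainder 869
941 ÷ 869 → quotient 1, remainder 72
869 ÷ 72 → quotient 12, remainder 5
72 ÷ 5 → quotient 14, remainder 2
5 ÷ 2 → quotient 2, remainder 1
2 ÷ 1 → quotient 2, remainder 0

[4; 1, 12, 14, 2, 2]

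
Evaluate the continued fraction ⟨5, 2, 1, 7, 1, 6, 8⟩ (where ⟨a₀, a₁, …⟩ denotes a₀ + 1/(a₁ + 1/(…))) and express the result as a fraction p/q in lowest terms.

a_0 = 5: 5/1
a_1 = 2: 11/2
a_2 = 1: 16/3
a_3 = 7: 123/23
a_4 = 1: 139/26
a_5 = 6: 957/179
a_6 = 8: 7795/1458

7795/1458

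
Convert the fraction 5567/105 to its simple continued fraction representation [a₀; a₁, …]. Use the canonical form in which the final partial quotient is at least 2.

Run the Euclidean algorithm, recording each quotient:
⌊5567/105⌋ = 53, remainder 2
⌊105/2⌋ = 52, remainder 1
⌊2/1⌋ = 2, remainder 0

[53; 52, 2]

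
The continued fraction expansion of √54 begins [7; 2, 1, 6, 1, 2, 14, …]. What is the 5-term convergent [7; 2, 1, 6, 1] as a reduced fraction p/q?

169/23

Work from the innermost term outward:
Start with 1.
6 + 1/(1/1) = 6 + 1/1 = 7/1
1 + 1/(7/1) = 1 + 1/7 = 8/7
2 + 1/(8/7) = 2 + 7/8 = 23/8
7 + 1/(23/8) = 7 + 8/23 = 169/23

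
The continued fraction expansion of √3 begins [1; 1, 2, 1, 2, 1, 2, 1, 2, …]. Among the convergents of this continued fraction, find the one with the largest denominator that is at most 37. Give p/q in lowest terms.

26/15

a_0 = 1: 1/1  (≤ bound)
a_1 = 1: 2/1  (≤ bound)
a_2 = 2: 5/3  (≤ bound)
a_3 = 1: 7/4  (≤ bound)
a_4 = 2: 19/11  (≤ bound)
a_5 = 1: 26/15  (≤ bound)
a_6 = 2: 71/41  (> 37, stop)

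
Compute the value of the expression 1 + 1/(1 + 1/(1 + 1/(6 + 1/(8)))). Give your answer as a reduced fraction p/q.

163/106

Work from the innermost term outward:
Start with 8.
6 + 1/(8/1) = 6 + 1/8 = 49/8
1 + 1/(49/8) = 1 + 8/49 = 57/49
1 + 1/(57/49) = 1 + 49/57 = 106/57
1 + 1/(106/57) = 1 + 57/106 = 163/106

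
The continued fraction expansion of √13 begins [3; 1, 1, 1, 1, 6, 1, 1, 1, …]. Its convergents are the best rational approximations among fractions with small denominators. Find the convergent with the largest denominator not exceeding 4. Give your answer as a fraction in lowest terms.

List convergents until the denominator exceeds the bound:
a_0 = 3: 3/1  (≤ bound)
a_1 = 1: 4/1  (≤ bound)
a_2 = 1: 7/2  (≤ bound)
a_3 = 1: 11/3  (≤ bound)
a_4 = 1: 18/5  (> 4, stop)

11/3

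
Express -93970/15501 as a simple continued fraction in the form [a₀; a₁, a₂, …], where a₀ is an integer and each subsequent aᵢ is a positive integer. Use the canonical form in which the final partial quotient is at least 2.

[-7; 1, 15, 12, 1, 1, 12, 3]

-93970 = -7·15501 + 14537, so a_0 = -7
15501 = 1·14537 + 964, so a_1 = 1
14537 = 15·964 + 77, so a_2 = 15
964 = 12·77 + 40, so a_3 = 12
77 = 1·40 + 37, so a_4 = 1
40 = 1·37 + 3, so a_5 = 1
37 = 12·3 + 1, so a_6 = 12
3 = 3·1 + 0, so a_7 = 3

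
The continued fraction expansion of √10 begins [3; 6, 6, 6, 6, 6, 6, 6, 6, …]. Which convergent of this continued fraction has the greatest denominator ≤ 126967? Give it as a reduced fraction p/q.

List convergents until the denominator exceeds the bound:
a_0 = 3: 3/1  (≤ bound)
a_1 = 6: 19/6  (≤ bound)
a_2 = 6: 117/37  (≤ bound)
a_3 = 6: 721/228  (≤ bound)
a_4 = 6: 4443/1405  (≤ bound)
a_5 = 6: 27379/8658  (≤ bound)
a_6 = 6: 168717/53353  (≤ bound)
a_7 = 6: 1039681/328776  (> 126967, stop)

168717/53353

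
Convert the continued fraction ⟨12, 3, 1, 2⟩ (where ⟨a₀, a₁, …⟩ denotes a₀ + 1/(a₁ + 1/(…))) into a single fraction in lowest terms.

Start with 2.
1 + 1/(2/1) = 1 + 1/2 = 3/2
3 + 1/(3/2) = 3 + 2/3 = 11/3
12 + 1/(11/3) = 12 + 3/11 = 135/11

135/11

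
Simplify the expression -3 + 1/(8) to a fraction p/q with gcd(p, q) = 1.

-23/8

a_0 = -3: -3/1
a_1 = 8: -23/8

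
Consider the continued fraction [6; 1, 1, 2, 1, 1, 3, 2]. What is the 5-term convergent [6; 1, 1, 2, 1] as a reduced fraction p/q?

Compute successive convergents:
a_0 = 6: 6/1
a_1 = 1: 7/1
a_2 = 1: 13/2
a_3 = 2: 33/5
a_4 = 1: 46/7

46/7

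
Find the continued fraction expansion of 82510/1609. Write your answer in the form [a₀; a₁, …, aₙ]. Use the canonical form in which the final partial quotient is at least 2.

[51; 3, 1, 1, 3, 5, 12]

Apply division with remainder until the remainder is 0:
82510 ÷ 1609 → quotient 51, remainder 451
1609 ÷ 451 → quotient 3, remainder 256
451 ÷ 256 → quotient 1, remainder 195
256 ÷ 195 → quotient 1, remainder 61
195 ÷ 61 → quotient 3, remainder 12
61 ÷ 12 → quotient 5, remainder 1
12 ÷ 1 → quotient 12, remainder 0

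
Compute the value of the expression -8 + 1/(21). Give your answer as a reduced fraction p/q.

-167/21

Work from the innermost term outward:
Start with 21.
-8 + 1/(21/1) = -8 + 1/21 = -167/21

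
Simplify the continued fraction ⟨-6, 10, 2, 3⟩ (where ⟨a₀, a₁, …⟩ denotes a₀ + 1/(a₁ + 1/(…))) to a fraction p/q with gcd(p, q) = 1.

-431/73

a_0 = -6: -6/1
a_1 = 10: -59/10
a_2 = 2: -124/21
a_3 = 3: -431/73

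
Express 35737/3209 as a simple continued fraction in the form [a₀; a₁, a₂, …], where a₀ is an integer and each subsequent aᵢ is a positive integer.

Apply division with remainder until the remainder is 0:
⌊35737/3209⌋ = 11, remainder 438
⌊3209/438⌋ = 7, remainder 143
⌊438/143⌋ = 3, remainder 9
⌊143/9⌋ = 15, remainder 8
⌊9/8⌋ = 1, remainder 1
⌊8/1⌋ = 8, remainder 0

[11; 7, 3, 15, 1, 8]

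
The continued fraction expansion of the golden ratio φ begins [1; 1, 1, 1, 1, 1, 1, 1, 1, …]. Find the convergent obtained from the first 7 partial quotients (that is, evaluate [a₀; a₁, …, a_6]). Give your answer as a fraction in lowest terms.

a_0 = 1: 1/1
a_1 = 1: 2/1
a_2 = 1: 3/2
a_3 = 1: 5/3
a_4 = 1: 8/5
a_5 = 1: 13/8
a_6 = 1: 21/13

21/13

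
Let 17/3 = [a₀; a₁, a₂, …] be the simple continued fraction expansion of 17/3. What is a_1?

1

Repeatedly divide and take the remainder:
17 ÷ 3 → quotient 5, remainder 2
3 ÷ 2 → quotient 1, remainder 1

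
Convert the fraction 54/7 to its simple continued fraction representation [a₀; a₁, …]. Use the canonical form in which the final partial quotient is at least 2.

⌊54/7⌋ = 7, remainder 5
⌊7/5⌋ = 1, remainder 2
⌊5/2⌋ = 2, remainder 1
⌊2/1⌋ = 2, remainder 0

[7; 1, 2, 2]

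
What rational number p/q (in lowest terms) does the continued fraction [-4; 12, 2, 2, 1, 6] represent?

Use the convergent recurrence hₖ = aₖ·hₖ₋₁ + hₖ₋₂ (and likewise for the denominators kₖ):
a_0 = -4: -4/1
a_1 = 12: -47/12
a_2 = 2: -98/25
a_3 = 2: -243/62
a_4 = 1: -341/87
a_5 = 6: -2289/584

-2289/584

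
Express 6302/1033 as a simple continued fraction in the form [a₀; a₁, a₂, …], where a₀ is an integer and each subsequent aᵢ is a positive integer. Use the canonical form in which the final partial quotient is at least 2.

Repeatedly divide and take the remainder:
6302 = 6·1033 + 104, so a_0 = 6
1033 = 9·104 + 97, so a_1 = 9
104 = 1·97 + 7, so a_2 = 1
97 = 13·7 + 6, so a_3 = 13
7 = 1·6 + 1, so a_4 = 1
6 = 6·1 + 0, so a_5 = 6

[6; 9, 1, 13, 1, 6]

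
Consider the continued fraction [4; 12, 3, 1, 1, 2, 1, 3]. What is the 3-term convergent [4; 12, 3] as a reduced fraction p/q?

151/37

a_0 = 4: 4/1
a_1 = 12: 49/12
a_2 = 3: 151/37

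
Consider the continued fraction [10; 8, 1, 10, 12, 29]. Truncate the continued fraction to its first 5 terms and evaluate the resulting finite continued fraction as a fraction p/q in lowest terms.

Start with 12.
10 + 1/(12/1) = 10 + 1/12 = 121/12
1 + 1/(121/12) = 1 + 12/121 = 133/121
8 + 1/(133/121) = 8 + 121/133 = 1185/133
10 + 1/(1185/133) = 10 + 133/1185 = 11983/1185

11983/1185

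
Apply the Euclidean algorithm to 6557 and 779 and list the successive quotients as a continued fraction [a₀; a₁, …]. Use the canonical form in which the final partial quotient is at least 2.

[8; 2, 2, 1, 1, 12, 2, 2]

6557 = 8·779 + 325, so a_0 = 8
779 = 2·325 + 129, so a_1 = 2
325 = 2·129 + 67, so a_2 = 2
129 = 1·67 + 62, so a_3 = 1
67 = 1·62 + 5, so a_4 = 1
62 = 12·5 + 2, so a_5 = 12
5 = 2·2 + 1, so a_6 = 2
2 = 2·1 + 0, so a_7 = 2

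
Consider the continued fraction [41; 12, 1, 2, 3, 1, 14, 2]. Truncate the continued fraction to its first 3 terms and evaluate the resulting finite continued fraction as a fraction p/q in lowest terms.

534/13

Start with 1.
12 + 1/(1/1) = 12 + 1/1 = 13/1
41 + 1/(13/1) = 41 + 1/13 = 534/13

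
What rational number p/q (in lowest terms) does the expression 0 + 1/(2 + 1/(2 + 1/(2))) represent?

Build up convergents one term at a time:
a_0 = 0: 0/1
a_1 = 2: 1/2
a_2 = 2: 2/5
a_3 = 2: 5/12

5/12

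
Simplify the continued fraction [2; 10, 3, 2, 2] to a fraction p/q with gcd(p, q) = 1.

367/175

a_0 = 2: 2/1
a_1 = 10: 21/10
a_2 = 3: 65/31
a_3 = 2: 151/72
a_4 = 2: 367/175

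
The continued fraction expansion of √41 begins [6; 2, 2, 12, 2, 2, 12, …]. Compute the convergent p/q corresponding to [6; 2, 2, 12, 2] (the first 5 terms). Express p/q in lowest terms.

826/129

a_0 = 6: 6/1
a_1 = 2: 13/2
a_2 = 2: 32/5
a_3 = 12: 397/62
a_4 = 2: 826/129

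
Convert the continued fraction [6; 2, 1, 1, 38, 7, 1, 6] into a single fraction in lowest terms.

Start with 6.
1 + 1/(6/1) = 1 + 1/6 = 7/6
7 + 1/(7/6) = 7 + 6/7 = 55/7
38 + 1/(55/7) = 38 + 7/55 = 2097/55
1 + 1/(2097/55) = 1 + 55/2097 = 2152/2097
1 + 1/(2152/2097) = 1 + 2097/2152 = 4249/2152
2 + 1/(4249/2152) = 2 + 2152/4249 = 10650/4249
6 + 1/(10650/4249) = 6 + 4249/10650 = 68149/10650

68149/10650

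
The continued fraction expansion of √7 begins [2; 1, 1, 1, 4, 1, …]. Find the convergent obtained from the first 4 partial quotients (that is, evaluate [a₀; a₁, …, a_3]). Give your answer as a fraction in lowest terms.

a_0 = 2: 2/1
a_1 = 1: 3/1
a_2 = 1: 5/2
a_3 = 1: 8/3

8/3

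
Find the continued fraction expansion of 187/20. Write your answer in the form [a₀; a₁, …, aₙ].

[9; 2, 1, 6]

187 = 9·20 + 7, so a_0 = 9
20 = 2·7 + 6, so a_1 = 2
7 = 1·6 + 1, so a_2 = 1
6 = 6·1 + 0, so a_3 = 6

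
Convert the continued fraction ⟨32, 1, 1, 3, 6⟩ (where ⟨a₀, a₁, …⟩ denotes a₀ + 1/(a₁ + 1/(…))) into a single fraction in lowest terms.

1433/44

a_0 = 32: 32/1
a_1 = 1: 33/1
a_2 = 1: 65/2
a_3 = 3: 228/7
a_4 = 6: 1433/44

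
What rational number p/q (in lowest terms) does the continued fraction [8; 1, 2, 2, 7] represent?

Work from the innermost term outward:
Start with 7.
2 + 1/(7/1) = 2 + 1/7 = 15/7
2 + 1/(15/7) = 2 + 7/15 = 37/15
1 + 1/(37/15) = 1 + 15/37 = 52/37
8 + 1/(52/37) = 8 + 37/52 = 453/52

453/52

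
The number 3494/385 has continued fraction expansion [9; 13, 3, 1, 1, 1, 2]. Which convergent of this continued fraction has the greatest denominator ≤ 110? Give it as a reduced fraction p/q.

844/93

List convergents until the denominator exceeds the bound:
a_0 = 9: 9/1  (≤ bound)
a_1 = 13: 118/13  (≤ bound)
a_2 = 3: 363/40  (≤ bound)
a_3 = 1: 481/53  (≤ bound)
a_4 = 1: 844/93  (≤ bound)
a_5 = 1: 1325/146  (> 110, stop)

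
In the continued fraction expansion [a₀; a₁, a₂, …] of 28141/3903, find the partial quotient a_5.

28141 = 7·3903 + 820, so a_0 = 7
3903 = 4·820 + 623, so a_1 = 4
820 = 1·623 + 197, so a_2 = 1
623 = 3·197 + 32, so a_3 = 3
197 = 6·32 + 5, so a_4 = 6
32 = 6·5 + 2, so a_5 = 6

6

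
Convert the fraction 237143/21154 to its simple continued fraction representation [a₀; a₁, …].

[11; 4, 1, 3, 12, 1, 5, 14]

237143 ÷ 21154 → quotient 11, remainder 4449
21154 ÷ 4449 → quotient 4, remainder 3358
4449 ÷ 3358 → quotient 1, remainder 1091
3358 ÷ 1091 → quotient 3, remainder 85
1091 ÷ 85 → quotient 12, remainder 71
85 ÷ 71 → quotient 1, remainder 14
71 ÷ 14 → quotient 5, remainder 1
14 ÷ 1 → quotient 14, remainder 0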